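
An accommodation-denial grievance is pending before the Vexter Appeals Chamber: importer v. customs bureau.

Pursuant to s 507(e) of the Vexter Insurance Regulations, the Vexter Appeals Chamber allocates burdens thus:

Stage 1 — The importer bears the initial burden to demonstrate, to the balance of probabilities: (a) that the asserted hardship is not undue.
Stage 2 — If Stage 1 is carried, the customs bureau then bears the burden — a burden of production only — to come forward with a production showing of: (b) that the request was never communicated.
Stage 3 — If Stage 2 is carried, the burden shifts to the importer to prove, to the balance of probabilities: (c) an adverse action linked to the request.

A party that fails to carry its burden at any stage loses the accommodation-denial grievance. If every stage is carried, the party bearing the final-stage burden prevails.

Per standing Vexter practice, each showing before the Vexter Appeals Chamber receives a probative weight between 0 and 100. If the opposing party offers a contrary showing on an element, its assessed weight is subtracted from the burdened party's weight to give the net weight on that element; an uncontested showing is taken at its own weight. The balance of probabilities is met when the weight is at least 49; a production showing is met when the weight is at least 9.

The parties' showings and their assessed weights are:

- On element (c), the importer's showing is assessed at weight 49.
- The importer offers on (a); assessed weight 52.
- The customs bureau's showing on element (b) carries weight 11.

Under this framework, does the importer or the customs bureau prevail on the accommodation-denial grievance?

importer

Stage 1 — burden on importer; standard: the balance of probabilities (weight is at least 49).
    (a): 52 ≥ 49 [met]
  All elements met. The burden passes to the customs bureau.
Stage 2 — burden on customs bureau; standard: a production showing (weight is at least 9).
    (b): 11 ≥ 9 [met]
  All elements met. The burden passes to the importer.
Stage 3 — burden on importer; standard: the balance of probabilities (weight is at least 49).
    (c): 49 ≥ 49 [met]
  Stage 3 carried; the final stage is satisfied.
Every stage carried; the importer prevails.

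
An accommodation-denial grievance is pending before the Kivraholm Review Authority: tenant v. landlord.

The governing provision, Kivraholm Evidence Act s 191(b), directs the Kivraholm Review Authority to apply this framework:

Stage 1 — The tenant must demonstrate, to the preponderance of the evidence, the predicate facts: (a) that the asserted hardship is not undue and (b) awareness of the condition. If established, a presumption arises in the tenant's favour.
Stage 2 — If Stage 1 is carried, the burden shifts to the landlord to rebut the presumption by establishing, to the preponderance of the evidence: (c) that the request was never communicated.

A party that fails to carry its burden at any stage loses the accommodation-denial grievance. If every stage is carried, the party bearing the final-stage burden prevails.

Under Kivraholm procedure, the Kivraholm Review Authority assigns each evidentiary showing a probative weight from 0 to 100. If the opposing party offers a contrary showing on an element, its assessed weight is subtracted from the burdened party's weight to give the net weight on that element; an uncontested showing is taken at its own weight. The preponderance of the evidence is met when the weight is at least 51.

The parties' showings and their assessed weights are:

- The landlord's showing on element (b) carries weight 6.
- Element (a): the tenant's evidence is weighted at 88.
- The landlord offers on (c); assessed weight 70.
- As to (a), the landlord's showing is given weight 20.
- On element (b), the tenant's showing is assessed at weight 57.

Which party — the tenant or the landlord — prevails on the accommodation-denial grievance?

landlord

Stage 1 — burden on tenant; standard: the preponderance of the evidence (weight is at least 51).
    (a): 88 − 20 = 68 ≥ 51 [met]
    (b): 57 − 6 = 51 ≥ 51 [met]
  Stage 1 is satisfied; the onus moves to the landlord.
Stage 2 — burden on landlord; standard: the preponderance of the evidence (weight is at least 51).
    (c): 70 ≥ 51 [met]
  Stage 2 carried; the final stage is satisfied.
With every stage satisfied, the landlord prevails.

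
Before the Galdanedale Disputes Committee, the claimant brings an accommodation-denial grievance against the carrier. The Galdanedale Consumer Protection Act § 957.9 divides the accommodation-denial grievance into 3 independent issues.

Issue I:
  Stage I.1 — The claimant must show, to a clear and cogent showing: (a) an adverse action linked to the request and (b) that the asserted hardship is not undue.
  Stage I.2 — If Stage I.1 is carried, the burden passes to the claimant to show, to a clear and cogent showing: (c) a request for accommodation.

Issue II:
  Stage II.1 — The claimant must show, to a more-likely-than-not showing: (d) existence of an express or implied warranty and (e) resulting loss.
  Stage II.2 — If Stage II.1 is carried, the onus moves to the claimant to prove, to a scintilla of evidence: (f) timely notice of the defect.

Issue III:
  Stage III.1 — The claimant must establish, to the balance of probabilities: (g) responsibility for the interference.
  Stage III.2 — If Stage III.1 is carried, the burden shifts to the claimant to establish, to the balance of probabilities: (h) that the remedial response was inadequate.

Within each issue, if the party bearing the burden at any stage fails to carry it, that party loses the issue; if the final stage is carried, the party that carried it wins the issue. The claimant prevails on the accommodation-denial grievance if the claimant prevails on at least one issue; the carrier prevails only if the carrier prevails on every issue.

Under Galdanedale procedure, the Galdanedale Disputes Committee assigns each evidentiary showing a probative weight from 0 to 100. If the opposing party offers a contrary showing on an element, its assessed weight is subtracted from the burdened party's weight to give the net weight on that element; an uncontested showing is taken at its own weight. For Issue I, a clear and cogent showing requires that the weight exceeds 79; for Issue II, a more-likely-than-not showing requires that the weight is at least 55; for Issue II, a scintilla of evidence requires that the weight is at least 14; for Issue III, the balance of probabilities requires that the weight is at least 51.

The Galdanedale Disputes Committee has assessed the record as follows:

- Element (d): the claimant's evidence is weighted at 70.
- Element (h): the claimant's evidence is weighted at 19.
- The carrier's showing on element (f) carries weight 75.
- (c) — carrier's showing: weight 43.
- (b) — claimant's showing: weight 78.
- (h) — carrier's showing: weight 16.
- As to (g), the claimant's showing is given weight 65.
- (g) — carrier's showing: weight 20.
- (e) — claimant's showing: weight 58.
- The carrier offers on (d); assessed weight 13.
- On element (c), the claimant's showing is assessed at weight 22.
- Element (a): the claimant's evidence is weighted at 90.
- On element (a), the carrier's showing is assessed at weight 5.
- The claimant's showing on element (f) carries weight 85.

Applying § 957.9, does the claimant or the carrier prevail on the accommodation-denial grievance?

— Issue I —
At Stage I.1 the claimant must meet a clear and cogent showing (weight exceeds 79): on (a) the weight is 90 less the opposing 5 gives net 85, > 79, so (a) meets the standard; on (b) the weight is 78, ≤ 79, so (b) does not meet the standard.
  Stage I.1 not carried; the claimant fails its burden.
The analysis ends at Stage I.1; the carrier prevails on this issue.
— Issue II —
Stage II.1 — burden on claimant; standard: a more-likely-than-not showing (weight is at least 55).
    (d): 70 − 13 = 57 ≥ 55 [met]
    (e): 58 ≥ 55 [met]
  Stage II.1 carried; the burden remains with the claimant.
Stage II.2 — burden on claimant; standard: a scintilla of evidence (weight is at least 14).
    (f): 85 − 75 = 10 < 14 [not met]
  Stage II.2 not carried; the claimant fails its burden.
So the carrier prevails on this issue.
— Issue III —
At Stage III.1 the claimant must meet the balance of probabilities (weight is at least 51): on (g) the weight is 65 less the opposing 20 gives net 45, < 51, so (g) does not meet the standard.
  Stage III.1 not carried; the claimant fails its burden.
The analysis ends at Stage III.1; the carrier prevails on this issue.
Per-issue: Issue I → carrier; Issue II → carrier; Issue III → carrier. The claimant must prevail on at least one issue; overall, the carrier prevails.

carrier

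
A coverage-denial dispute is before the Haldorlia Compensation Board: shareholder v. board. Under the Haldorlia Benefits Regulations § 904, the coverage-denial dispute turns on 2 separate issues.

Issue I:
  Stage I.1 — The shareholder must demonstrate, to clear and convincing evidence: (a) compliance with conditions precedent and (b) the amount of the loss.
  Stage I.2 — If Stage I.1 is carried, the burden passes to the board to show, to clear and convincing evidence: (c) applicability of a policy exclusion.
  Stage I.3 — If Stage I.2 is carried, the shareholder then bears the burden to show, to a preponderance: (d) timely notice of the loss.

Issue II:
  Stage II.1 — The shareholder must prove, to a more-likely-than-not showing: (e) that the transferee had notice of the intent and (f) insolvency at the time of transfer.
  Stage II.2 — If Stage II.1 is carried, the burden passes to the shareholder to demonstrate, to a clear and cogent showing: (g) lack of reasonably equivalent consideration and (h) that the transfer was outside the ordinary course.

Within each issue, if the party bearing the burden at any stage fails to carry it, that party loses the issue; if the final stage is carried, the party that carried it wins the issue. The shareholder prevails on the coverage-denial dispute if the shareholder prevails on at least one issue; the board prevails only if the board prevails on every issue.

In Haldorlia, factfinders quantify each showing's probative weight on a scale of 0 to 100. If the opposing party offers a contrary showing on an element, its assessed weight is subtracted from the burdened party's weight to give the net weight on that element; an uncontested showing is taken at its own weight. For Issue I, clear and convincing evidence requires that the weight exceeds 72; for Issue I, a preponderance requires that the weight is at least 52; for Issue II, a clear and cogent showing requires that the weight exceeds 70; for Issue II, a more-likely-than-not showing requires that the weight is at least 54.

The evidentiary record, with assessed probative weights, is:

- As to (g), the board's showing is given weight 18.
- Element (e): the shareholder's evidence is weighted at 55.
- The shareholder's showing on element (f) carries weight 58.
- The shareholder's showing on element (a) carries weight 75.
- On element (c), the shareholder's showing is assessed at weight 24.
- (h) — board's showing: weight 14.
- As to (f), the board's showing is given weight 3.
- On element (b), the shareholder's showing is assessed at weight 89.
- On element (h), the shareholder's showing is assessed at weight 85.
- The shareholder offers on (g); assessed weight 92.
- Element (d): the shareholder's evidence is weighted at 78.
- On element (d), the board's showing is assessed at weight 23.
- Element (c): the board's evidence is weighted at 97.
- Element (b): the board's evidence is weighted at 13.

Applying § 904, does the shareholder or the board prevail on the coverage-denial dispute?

— Issue I —
At Stage I.1 the shareholder must meet clear and convincing evidence (weight exceeds 72): on (a) the weight is 75, > 72, so (a) meets the standard; on (b) the weight is 89 less the opposing 13 gives net 76, which does exceed 72, so (b) meets the standard.
  Stage I.1 is satisfied; the onus moves to the board.
At Stage I.2 the board must meet clear and convincing evidence (weight exceeds 72): on (c) the weight is 97 less the opposing 24 gives net 73, which does exceed 72, so (c) meets the standard.
  Stage I.2 carried; the burden shifts to the shareholder.
At Stage I.3 the shareholder must meet a preponderance (weight is at least 52): on (d) the weight is 78 less the opposing 23 gives net 55, ≥ 52, so (d) meets the standard.
  All elements met at the final stage.
All stages carried — the shareholder prevails on this issue.
— Issue II —
Stage II.1 — burden on shareholder; standard: a more-likely-than-not showing (weight is at least 54).
    (e): 55 ≥ 54 [met]
    (f): 58 − 3 = 55 ≥ 54 [met]
  Stage II.1 carried; the burden remains with the shareholder.
Stage II.2 — burden on shareholder; standard: a clear and cogent showing (weight exceeds 70).
    (g): 92 − 18 = 74 > 70 [met]
    (h): 85 − 14 = 71 > 70 [met]
  All elements met at the final stage.
All stages carried — the shareholder prevails on this issue.
Per-issue: Issue I → shareholder; Issue II → shareholder. The shareholder must prevail on at least one issue; overall, the shareholder prevails.

shareholder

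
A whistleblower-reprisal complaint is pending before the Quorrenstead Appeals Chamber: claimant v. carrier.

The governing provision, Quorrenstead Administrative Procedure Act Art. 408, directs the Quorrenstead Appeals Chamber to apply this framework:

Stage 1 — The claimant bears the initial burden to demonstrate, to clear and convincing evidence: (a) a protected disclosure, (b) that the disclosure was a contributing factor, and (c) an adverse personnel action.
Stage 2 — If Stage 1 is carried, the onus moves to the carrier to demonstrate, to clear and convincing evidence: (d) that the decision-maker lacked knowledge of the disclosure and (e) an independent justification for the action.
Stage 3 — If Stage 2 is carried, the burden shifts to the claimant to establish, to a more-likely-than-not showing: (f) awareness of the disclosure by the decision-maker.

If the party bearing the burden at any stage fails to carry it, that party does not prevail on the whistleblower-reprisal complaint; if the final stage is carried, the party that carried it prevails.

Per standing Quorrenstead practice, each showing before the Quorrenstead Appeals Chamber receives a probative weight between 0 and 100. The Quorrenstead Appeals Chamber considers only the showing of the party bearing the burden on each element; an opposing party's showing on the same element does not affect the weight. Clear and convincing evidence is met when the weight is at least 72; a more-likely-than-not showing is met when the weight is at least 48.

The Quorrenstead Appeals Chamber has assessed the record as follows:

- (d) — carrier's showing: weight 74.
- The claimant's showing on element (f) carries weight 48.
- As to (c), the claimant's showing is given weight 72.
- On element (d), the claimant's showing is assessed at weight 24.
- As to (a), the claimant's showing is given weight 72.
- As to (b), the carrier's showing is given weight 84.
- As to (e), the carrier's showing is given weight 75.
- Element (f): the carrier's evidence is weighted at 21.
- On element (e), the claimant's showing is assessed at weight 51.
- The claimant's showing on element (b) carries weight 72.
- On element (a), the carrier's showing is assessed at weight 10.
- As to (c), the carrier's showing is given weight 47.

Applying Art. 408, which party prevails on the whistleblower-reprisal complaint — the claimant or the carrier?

Stage 1 — burden on claimant; standard: clear and convincing evidence (weight is at least 72).
    (a): 72 (carrier's 10 disregarded) ≥ 72 [met]
    (b): 72 (carrier's 84 disregarded) ≥ 72 [met]
    (c): 72 (carrier's 47 disregarded) ≥ 72 [met]
  Stage 1 carried; the burden shifts to the carrier.
Stage 2 — burden on carrier; standard: clear and convincing evidence (weight is at least 72).
    (d): 74 (claimant's 24 disregarded) ≥ 72 [met]
    (e): 75 (claimant's 51 disregarded) ≥ 72 [met]
  Stage 2 carried; the burden shifts to the claimant.
Stage 3 — burden on claimant; standard: a more-likely-than-not showing (weight is at least 48).
    (f): 48 (carrier's 21 disregarded) ≥ 48 [met]
  The claimant carries the last stage.
Every stage carried; the claimant prevails.

claimant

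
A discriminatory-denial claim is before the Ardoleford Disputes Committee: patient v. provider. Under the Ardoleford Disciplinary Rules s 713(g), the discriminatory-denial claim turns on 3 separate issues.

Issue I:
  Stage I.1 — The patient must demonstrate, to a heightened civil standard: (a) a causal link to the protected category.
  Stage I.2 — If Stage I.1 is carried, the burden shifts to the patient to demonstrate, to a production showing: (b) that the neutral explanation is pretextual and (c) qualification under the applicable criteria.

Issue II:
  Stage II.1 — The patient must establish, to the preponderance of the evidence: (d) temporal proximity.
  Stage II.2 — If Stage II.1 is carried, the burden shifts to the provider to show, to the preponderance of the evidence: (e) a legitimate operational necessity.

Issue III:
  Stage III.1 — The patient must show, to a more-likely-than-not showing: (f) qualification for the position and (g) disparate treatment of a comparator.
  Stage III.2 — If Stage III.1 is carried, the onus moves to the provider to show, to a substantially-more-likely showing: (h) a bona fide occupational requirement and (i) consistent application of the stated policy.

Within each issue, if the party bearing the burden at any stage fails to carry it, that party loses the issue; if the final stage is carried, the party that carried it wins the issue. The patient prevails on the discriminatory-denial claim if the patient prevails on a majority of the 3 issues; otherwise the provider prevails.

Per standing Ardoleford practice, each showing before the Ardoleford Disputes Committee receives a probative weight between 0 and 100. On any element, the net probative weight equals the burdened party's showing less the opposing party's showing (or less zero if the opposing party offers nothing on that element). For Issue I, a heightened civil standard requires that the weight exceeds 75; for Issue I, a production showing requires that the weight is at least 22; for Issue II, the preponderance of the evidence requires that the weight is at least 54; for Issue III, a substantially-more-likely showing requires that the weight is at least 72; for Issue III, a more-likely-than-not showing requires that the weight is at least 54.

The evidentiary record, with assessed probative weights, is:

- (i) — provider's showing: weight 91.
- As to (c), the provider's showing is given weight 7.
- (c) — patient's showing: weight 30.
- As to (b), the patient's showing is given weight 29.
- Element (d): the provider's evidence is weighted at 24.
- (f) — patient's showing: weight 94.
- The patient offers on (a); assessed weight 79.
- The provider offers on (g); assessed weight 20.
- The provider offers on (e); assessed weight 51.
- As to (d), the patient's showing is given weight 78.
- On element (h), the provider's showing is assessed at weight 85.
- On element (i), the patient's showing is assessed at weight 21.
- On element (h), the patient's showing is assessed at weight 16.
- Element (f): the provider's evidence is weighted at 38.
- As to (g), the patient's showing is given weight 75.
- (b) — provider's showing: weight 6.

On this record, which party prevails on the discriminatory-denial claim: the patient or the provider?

— Issue I —
At Stage I.1 the patient must meet a heightened civil standard (weight exceeds 75): on (a) the weight is 79, which does exceed 75, so (a) meets the standard.
  Stage I.1 carried; the burden remains with the patient.
At Stage I.2 the patient must meet a production showing (weight is at least 22): on (b) the weight is 29 less the opposing 6 gives net 23, which does reach 22, so (b) meets the standard; on (c) the weight is 30 less the opposing 7 gives net 23, which does reach 22, so (c) meets the standard.
  Stage I.2 carried; the final stage is satisfied.
Every stage carried; the patient prevails on this issue.
— Issue II —
Stage II.1 (patient, the preponderance of the evidence, weight is at least 54): (d) net 78−24=54 ≥ 54 — meets.
  All elements met. The burden passes to the provider.
Stage II.2 (provider, the preponderance of the evidence, weight is at least 54): (e) 51 < 54 — fails.
  The provider does not carry Stage II.2.
The patient prevails on this issue.
— Issue III —
At Stage III.1 the patient must meet a more-likely-than-not showing (weight is at least 54): on (f) the weight is 94 less the opposing 38 gives net 56, ≥ 54, so (f) meets the standard; on (g) the weight is 75 less the opposing 20 gives net 55, ≥ 54, so (g) meets the standard.
  The patient carries Stage III.1; the provider now bears the burden.
At Stage III.2 the provider must meet a substantially-more-likely showing (weight is at least 72): on (h) the weight is 85 less the opposing 16 gives net 69, which does not reach 72, so (h) does not meet the standard; on (i) the weight is 91 less the opposing 21 gives net 70, which does not reach 72, so (i) does not meet the standard.
  Stage III.2 not carried; the provider fails its burden.
The patient prevails on this issue.
Per-issue: Issue I → patient; Issue II → patient; Issue III → patient. The patient must prevail on a majority of issues; overall, the patient prevails.

patient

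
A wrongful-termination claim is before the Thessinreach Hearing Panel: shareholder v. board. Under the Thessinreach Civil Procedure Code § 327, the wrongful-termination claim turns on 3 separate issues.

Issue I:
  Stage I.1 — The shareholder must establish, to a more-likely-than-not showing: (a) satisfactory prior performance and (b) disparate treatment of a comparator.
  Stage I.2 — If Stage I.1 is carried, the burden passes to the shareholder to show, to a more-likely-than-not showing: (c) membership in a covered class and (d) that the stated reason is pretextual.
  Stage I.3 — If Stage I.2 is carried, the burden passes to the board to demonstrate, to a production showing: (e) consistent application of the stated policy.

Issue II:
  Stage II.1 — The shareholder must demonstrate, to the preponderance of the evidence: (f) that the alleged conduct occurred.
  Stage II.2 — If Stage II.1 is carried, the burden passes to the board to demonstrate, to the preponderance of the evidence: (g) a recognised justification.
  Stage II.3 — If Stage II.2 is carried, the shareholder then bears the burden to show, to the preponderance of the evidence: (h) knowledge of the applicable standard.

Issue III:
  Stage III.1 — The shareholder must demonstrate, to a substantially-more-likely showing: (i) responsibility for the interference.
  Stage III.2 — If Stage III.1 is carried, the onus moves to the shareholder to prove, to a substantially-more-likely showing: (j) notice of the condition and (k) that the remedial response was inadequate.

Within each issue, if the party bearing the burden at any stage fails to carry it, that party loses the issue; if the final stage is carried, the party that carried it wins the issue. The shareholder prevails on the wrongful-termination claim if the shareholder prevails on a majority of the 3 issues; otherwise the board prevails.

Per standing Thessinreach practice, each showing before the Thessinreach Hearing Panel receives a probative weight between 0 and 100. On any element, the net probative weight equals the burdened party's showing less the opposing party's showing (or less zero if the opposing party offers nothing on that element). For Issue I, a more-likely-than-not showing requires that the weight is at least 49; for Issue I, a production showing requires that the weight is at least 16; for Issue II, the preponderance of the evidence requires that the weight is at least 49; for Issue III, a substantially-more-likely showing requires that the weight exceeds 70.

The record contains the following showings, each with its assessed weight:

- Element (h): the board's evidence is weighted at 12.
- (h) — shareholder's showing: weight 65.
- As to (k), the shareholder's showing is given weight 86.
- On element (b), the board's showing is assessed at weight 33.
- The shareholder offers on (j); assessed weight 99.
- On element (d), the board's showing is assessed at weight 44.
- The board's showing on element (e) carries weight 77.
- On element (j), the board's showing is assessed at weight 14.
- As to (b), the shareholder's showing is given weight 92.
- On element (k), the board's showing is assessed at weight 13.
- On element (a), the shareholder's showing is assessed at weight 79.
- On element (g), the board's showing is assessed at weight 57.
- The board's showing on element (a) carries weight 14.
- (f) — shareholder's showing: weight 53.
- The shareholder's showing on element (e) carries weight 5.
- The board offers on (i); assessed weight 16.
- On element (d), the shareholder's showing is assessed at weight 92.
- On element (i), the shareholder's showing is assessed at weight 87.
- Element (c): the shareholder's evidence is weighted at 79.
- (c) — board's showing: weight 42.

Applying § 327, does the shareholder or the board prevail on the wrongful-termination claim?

— Issue I —
Stage I.1 (shareholder, a more-likely-than-not showing, weight is at least 49): (a) net 79−14=65 ≥ 49 — meets; (b) net 92−33=59 ≥ 49 — meets.
  Stage I.1 carried; the burden remains with the shareholder.
Stage I.2 (shareholder, a more-likely-than-not showing, weight is at least 49): (c) net 79−42=37 < 49 — fails; (d) net 92−44=48 < 49 — fails.
  The shareholder does not carry Stage I.2.
The board prevails on this issue.
— Issue II —
Stage II.1 — burden on shareholder; standard: the preponderance of the evidence (weight is at least 49).
    (f): 53 ≥ 49 [met]
  All elements met. The burden passes to the board.
Stage II.2 — burden on board; standard: the preponderance of the evidence (weight is at least 49).
    (g): 57 ≥ 49 [met]
  The board carries Stage II.2; the shareholder now bears the burden.
Stage II.3 — burden on shareholder; standard: the preponderance of the evidence (weight is at least 49).
    (h): 65 − 12 = 53 ≥ 49 [met]
  Stage II.3 carried; the final stage is satisfied.
With every stage satisfied, the shareholder prevails on this issue.
— Issue III —
At Stage III.1 the shareholder must meet a substantially-more-likely showing (weight exceeds 70): on (i) the weight is 87 less the opposing 16 gives net 71, which does exceed 70, so (i) meets the standard.
  Stage III.1 carried; the burden remains with the shareholder.
At Stage III.2 the shareholder must meet a substantially-more-likely showing (weight exceeds 70): on (j) the weight is 99 less the opposing 14 gives net 85, > 70, so (j) meets the standard; on (k) the weight is 86 less the opposing 13 gives net 73, which does exceed 70, so (k) meets the standard.
  Stage III.2 carried; the final stage is satisfied.
Every stage carried; the shareholder prevails on this issue.
Per-issue: Issue I → board; Issue II → shareholder; Issue III → shareholder. The shareholder must prevail on a majority of issues; overall, the shareholder prevails.

shareholder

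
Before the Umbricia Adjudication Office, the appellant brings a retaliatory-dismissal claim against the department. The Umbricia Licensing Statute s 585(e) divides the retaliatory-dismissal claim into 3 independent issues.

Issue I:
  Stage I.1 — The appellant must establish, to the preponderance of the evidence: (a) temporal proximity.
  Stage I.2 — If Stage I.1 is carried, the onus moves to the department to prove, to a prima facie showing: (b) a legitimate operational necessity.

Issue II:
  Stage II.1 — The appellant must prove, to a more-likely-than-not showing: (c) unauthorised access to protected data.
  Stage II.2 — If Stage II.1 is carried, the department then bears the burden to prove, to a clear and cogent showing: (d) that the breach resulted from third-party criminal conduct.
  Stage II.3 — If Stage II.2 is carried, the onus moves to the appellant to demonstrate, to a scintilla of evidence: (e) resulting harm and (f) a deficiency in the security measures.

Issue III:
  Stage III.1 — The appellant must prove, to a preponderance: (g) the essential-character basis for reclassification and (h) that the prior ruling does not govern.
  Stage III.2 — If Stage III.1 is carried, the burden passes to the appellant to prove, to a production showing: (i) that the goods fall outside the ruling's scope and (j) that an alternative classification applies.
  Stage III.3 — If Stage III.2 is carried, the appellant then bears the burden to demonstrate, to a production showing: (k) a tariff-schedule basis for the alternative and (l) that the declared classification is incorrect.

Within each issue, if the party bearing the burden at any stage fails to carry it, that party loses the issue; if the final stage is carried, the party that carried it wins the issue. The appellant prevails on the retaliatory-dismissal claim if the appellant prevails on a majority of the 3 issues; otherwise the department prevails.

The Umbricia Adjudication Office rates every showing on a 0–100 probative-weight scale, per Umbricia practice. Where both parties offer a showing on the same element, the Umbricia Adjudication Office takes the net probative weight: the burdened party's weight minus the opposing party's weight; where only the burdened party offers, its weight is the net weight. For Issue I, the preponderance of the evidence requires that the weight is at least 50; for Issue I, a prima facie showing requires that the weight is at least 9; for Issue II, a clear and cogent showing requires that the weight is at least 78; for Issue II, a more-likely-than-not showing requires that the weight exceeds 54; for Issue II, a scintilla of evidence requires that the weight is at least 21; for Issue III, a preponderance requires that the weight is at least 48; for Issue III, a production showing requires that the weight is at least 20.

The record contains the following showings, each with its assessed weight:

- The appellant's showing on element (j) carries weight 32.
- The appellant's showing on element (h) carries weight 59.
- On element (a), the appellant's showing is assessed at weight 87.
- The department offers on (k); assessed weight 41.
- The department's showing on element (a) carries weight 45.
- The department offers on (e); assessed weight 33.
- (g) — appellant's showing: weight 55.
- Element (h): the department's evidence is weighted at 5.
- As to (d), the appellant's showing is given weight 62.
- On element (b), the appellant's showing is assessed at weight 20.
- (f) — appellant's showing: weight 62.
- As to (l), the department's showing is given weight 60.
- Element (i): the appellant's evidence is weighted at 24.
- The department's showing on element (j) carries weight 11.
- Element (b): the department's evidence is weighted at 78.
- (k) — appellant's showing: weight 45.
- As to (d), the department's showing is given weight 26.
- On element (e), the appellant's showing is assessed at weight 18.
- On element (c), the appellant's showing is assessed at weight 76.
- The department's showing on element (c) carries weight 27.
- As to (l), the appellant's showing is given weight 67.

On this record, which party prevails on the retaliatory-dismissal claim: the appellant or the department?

— Issue I —
Stage I.1 (appellant, the preponderance of the evidence, weight is at least 50): (a) net 87−45=42 < 50 — fails.
  Stage I.1 not carried; the appellant fails its burden.
The department prevails on this issue.
— Issue II —
At Stage II.1 the appellant must meet a more-likely-than-not showing (weight exceeds 54): on (c) the weight is 76 less the opposing 27 gives net 49, which does not exceed 54, so (c) does not meet the standard.
  Stage II.1 not carried; the appellant fails its burden.
The analysis ends at Stage II.1; the department prevails on this issue.
— Issue III —
Stage III.1 — burden on appellant; standard: a preponderance (weight is at least 48).
    (g): 55 ≥ 48 [met]
    (h): 59 − 5 = 54 ≥ 48 [met]
  Stage III.1 carried; the burden remains with the appellant.
Stage III.2 — burden on appellant; standard: a production showing (weight is at least 20).
    (i): 24 ≥ 20 [met]
    (j): 32 − 11 = 21 ≥ 20 [met]
  Stage III.2 is satisfied; the appellant continues to bear the burden.
Stage III.3 — burden on appellant; standard: a production showing (weight is at least 20).
    (k): 45 − 41 = 4 < 20 [not met]
    (l): 67 − 60 = 7 < 20 [not met]
  Stage III.3 not carried; the appellant fails its burden.
The department prevails on this issue.
Per-issue: Issue I → department; Issue II → department; Issue III → department. The appellant must prevail on a majority of issues; overall, the department prevails.

department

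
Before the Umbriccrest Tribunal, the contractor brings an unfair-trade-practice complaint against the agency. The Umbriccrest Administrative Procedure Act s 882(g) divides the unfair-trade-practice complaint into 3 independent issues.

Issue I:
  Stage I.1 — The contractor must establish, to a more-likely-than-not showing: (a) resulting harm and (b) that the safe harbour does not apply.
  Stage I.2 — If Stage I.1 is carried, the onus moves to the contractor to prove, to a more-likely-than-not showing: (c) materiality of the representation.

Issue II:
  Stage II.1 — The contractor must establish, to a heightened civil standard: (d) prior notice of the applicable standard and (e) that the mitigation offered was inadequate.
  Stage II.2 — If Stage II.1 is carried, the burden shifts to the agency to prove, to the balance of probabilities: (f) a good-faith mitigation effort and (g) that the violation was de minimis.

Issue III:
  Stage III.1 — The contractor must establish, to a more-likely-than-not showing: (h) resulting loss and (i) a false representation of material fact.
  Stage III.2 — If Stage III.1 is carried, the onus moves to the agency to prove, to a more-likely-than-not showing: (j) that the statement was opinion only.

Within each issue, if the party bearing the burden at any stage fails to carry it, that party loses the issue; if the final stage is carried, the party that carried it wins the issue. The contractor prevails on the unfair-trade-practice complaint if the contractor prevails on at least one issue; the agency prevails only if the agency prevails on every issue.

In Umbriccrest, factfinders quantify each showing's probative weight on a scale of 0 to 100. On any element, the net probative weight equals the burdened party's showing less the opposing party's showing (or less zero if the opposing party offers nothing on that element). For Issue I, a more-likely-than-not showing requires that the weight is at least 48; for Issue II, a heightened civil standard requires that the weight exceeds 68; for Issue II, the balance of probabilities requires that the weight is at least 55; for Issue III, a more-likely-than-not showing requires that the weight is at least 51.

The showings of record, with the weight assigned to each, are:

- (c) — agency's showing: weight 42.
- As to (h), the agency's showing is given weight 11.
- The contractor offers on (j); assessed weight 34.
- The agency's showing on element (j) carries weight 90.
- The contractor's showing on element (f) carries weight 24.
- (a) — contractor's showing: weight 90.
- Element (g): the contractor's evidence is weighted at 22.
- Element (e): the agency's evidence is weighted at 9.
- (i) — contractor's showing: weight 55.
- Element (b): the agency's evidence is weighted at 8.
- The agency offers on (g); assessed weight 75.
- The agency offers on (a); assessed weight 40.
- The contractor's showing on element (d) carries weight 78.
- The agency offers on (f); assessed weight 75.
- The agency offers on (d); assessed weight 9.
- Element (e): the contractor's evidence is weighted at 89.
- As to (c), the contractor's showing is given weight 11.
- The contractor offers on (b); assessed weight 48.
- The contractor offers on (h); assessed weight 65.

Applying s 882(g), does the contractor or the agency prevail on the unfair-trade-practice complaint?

contractor

— Issue I —
Stage I.1 (contractor, a more-likely-than-not showing, weight is at least 48): (a) net 90−40=50 ≥ 48 — meets; (b) net 48−8=40 < 48 — fails.
  Stage I.1 not carried; the contractor fails its burden.
The agency prevails on this issue.
— Issue II —
Stage II.1 (contractor, a heightened civil standard, weight exceeds 68): (d) net 78−9=69 > 68 — meets; (e) net 89−9=80 > 68 — meets.
  The contractor carries Stage II.1; the agency now bears the burden.
Stage II.2 (agency, the balance of probabilities, weight is at least 55): (f) net 75−24=51 < 55 — fails; (g) net 75−22=53 < 55 — fails.
  Stage II.2 not carried; the agency fails its burden.
The analysis ends at Stage II.2; the contractor prevails on this issue.
— Issue III —
At Stage III.1 the contractor must meet a more-likely-than-not showing (weight is at least 51): on (h) the weight is 65 less the opposing 11 gives net 54, which does reach 51, so (h) meets the standard; on (i) the weight is 55, ≥ 51, so (i) meets the standard.
  Stage III.1 is satisfied; the onus moves to the agency.
At Stage III.2 the agency must meet a more-likely-than-not showing (weight is at least 51): on (j) the weight is 90 less the opposing 34 gives net 56, ≥ 51, so (j) meets the standard.
  The agency carries the last stage.
All stages carried — the agency prevails on this issue.
Per-issue: Issue I → agency; Issue II → contractor; Issue III → agency. The contractor must prevail on at least one issue; overall, the contractor prevails.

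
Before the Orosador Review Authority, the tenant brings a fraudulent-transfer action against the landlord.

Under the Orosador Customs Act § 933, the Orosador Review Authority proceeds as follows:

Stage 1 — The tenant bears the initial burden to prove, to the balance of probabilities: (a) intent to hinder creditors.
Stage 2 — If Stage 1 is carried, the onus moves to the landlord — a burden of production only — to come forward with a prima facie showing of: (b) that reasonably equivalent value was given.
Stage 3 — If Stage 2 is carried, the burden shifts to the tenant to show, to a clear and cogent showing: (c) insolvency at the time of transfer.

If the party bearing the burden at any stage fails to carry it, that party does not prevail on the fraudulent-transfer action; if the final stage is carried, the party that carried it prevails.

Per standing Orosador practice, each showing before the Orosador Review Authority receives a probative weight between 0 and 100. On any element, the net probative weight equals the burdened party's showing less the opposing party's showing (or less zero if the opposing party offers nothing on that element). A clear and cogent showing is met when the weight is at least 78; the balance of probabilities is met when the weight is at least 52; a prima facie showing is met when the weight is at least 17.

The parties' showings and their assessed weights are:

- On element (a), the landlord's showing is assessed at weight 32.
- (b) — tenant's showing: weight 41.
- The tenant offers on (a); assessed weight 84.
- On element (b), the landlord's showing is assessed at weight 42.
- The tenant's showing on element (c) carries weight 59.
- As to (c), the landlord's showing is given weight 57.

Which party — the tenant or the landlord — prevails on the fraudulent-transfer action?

At Stage 1 the tenant must meet the balance of probabilities (weight is at least 52): on (a) the weight is 84 less the opposing 32 gives net 52, which does reach 52, so (a) meets the standard.
  The tenant carries Stage 1; the landlord now bears the burden.
At Stage 2 the landlord must meet a prima facie showing (weight is at least 17): on (b) the weight is 42 less the opposing 41 gives net 1, which does not reach 17, so (b) does not meet the standard.
  Not every element is met, so the landlord fails to carry Stage 2.
The tenant prevails.

tenant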